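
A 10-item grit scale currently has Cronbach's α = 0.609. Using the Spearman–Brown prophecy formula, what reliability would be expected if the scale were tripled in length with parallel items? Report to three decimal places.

Length factor m = 3
α' = m·α / (1 + (m−1)·α)
   = 3 × 0.609 / (1 + (3 − 1) × 0.609)
   = 1.8270 / 2.2180 = 0.824

predicted reliability = 0.824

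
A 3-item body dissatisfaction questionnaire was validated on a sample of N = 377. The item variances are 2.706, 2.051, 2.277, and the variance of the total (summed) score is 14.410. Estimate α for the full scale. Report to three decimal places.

α = 0.768

ΣVar(i) = 2.706 + 2.051 + 2.277 = 7.034
α = (k/(k−1))·(1 − ΣVar(i)/total variance) = (3/2)·(1 − 7.034/14.410) = 0.768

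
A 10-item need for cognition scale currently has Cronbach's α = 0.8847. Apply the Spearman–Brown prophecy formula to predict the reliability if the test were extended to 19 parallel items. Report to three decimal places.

Length factor m = 19/10 = 1.9000
α' = m·α / (1 + (m−1)·α)
   = 19/10 × 0.8847 / (1 + (19/10 − 1) × 0.8847)
   = 1.6809 / 1.7962 = 0.936

predicted reliability = 0.936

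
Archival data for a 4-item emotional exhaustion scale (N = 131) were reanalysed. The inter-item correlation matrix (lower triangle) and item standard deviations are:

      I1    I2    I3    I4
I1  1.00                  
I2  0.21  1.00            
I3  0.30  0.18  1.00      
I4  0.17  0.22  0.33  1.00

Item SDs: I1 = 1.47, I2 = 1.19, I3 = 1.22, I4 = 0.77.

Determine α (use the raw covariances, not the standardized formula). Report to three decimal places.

Σσ²ᵢ = 1.47² + 1.19² + 1.22² + 0.77² = 5.6583
Covariances σ_ij = r_ij · s_i · s_j:
  σ(I1,I2) = 0.21 × 1.47 × 1.19 = 0.3674
  σ(I1,I3) = 0.30 × 1.47 × 1.22 = 0.5380
  σ(I1,I4) = 0.17 × 1.47 × 0.77 = 0.1924
  σ(I2,I3) = 0.18 × 1.19 × 1.22 = 0.2613
  σ(I2,I4) = 0.22 × 1.19 × 0.77 = 0.2016
  σ(I3,I4) = 0.33 × 1.22 × 0.77 = 0.3100
σ²_T = Σσ²ᵢ + 2·Σσ_ij = 5.6583 + 2 × 1.8707 = 9.3997
α = (4/3)·(1 − 5.6583/9.3997) = 0.531

α = 0.531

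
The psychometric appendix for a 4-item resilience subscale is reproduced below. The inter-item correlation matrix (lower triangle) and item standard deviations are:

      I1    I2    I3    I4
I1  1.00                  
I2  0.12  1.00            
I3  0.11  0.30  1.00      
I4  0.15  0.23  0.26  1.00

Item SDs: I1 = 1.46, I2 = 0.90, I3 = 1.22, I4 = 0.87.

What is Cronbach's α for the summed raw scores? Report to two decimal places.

Σσ²ᵢ = 1.46² + 0.90² + 1.22² + 0.87² = 5.1869
Covariances σ_ij = r_ij · s_i · s_j:
  σ(I1,I2) = 0.12 × 1.46 × 0.90 = 0.1577
  σ(I1,I3) = 0.11 × 1.46 × 1.22 = 0.1959
  σ(I1,I4) = 0.15 × 1.46 × 0.87 = 0.1905
  σ(I2,I3) = 0.30 × 0.90 × 1.22 = 0.3294
  σ(I2,I4) = 0.23 × 0.90 × 0.87 = 0.1801
  σ(I3,I4) = 0.26 × 1.22 × 0.87 = 0.2760
σ²_T = Σσ²ᵢ + 2·Σσ_ij = 5.1869 + 2 × 1.3296 = 7.8461
α = (4/3)·(1 − 5.1869/7.8461) = 0.45

α = 0.45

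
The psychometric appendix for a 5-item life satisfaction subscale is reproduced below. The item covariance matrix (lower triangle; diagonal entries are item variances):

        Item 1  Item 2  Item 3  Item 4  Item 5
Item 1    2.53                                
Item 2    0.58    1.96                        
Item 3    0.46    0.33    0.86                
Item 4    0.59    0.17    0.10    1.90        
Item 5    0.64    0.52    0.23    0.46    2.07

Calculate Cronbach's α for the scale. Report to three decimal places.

ΣVar(i) = 2.53 + 1.96 + 0.86 + 1.90 + 2.07 = 9.32
Σ_{i<j} σ_ij = 4.08
total variance = 9.32 + 2 × 4.08 = 17.48
α = (k/(k−1))·(1 − ΣVar(i)/total variance) = (5/4)·(1 − 9.32/17.48) = 0.584

α = 0.584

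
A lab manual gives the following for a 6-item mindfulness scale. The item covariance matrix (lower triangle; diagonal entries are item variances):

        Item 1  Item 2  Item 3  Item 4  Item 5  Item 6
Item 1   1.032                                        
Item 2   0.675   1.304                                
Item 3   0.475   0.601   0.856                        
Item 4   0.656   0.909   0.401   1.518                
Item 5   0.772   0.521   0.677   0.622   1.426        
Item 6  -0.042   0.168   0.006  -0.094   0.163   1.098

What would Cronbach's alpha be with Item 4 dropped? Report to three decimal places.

Remaining items: Item 1, Item 2, Item 3, Item 5, Item 6 (k = 5).
Σσ²ᵢ = 1.032 + 1.304 + 0.856 + 1.426 + 1.098 = 5.716
total variance = 5.716 + 2 × 4.016 = 13.748
α (item deleted) = (5/4)·(1 − 5.716/13.748) = 0.730

Cronbach's alpha = 0.730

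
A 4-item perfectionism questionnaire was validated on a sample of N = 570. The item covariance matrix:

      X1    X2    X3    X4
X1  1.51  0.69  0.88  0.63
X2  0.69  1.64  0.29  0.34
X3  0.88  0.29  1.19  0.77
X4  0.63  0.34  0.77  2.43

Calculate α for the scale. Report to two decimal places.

sum of item variances = 1.51 + 1.64 + 1.19 + 2.43 = 6.77
Sum of the distinct covariances = 3.60
Var(T) = 6.77 + 2 × 3.60 = 13.97
α = (k/(k−1))·(1 − sum of item variances/Var(T)) = (4/3)·(1 − 6.77/13.97) = 0.69

α = 0.69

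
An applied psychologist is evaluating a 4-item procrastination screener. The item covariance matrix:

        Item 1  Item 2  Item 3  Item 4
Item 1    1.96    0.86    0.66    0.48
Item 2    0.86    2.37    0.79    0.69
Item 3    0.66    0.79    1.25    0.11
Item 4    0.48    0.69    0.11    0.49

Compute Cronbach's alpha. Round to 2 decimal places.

sum of item variances = 1.96 + 2.37 + 1.25 + 0.49 = 6.07
Sum of off-diagonal covariances = 3.59
Var(T) = 6.07 + 2 × 3.59 = 13.25
α = (k/(k−1))·(1 − sum of item variances/Var(T)) = (4/3)·(1 − 6.07/13.25) = 0.72

Cronbach's alpha = 0.72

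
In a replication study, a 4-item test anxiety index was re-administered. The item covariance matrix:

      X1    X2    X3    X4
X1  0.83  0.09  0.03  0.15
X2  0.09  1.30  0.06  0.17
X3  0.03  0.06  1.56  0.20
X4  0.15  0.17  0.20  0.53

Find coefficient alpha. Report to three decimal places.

ΣVar(i) = 0.83 + 1.30 + 1.56 + 0.53 = 4.22
Σ_{i<j} σ_ij = 0.70
Var(T) = 4.22 + 2 × 0.70 = 5.62
α = (k/(k−1))·(1 − ΣVar(i)/Var(T)) = (4/3)·(1 − 4.22/5.62) = 0.332

coefficient alpha = 0.332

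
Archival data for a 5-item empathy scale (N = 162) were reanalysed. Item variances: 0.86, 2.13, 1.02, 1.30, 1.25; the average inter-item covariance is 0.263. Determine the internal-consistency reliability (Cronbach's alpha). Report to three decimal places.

ΣVar(i) = 0.86 + 2.13 + 1.02 + 1.30 + 1.25 = 6.56
Sum of the 10 distinct covariances = 10 × 0.263 = 2.630
σ²_total = ΣVar(i) + 2·Σcov = 6.56 + 2 × 2.630 = 11.820
α = (5/4)·(1 − 6.56/11.820) = 0.556

Cronbach's alpha = 0.556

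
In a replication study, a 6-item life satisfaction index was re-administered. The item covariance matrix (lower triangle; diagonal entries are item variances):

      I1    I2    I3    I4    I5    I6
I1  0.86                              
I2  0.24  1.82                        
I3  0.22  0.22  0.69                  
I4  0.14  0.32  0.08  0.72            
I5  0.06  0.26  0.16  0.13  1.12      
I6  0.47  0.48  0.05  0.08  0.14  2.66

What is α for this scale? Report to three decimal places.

α = 0.524

sum of item variances = 0.86 + 1.82 + 0.69 + 0.72 + 1.12 + 2.66 = 7.87
Sum of the distinct covariances = 3.05
total variance = 7.87 + 2 × 3.05 = 13.97
α = (k/(k−1))·(1 − sum of item variances/total variance) = (6/5)·(1 − 7.87/13.97) = 0.524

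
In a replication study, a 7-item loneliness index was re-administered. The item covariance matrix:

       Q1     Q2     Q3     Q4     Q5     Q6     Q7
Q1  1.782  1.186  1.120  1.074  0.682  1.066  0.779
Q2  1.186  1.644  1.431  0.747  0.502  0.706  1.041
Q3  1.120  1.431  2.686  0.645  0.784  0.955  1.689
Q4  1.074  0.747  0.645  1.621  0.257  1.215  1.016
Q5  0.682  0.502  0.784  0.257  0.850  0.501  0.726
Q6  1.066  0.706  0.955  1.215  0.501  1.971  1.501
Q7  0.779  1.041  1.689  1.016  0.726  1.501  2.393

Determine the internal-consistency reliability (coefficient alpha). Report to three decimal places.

α = 0.877

ΣVar(i) = 1.782 + 1.644 + 2.686 + 1.621 + 0.850 + 1.971 + 2.393 = 12.947
Sum of the distinct covariances = 19.623
total variance = 12.947 + 2 × 19.623 = 52.193
α = (k/(k−1))·(1 − ΣVar(i)/total variance) = (7/6)·(1 − 12.947/52.193) = 0.877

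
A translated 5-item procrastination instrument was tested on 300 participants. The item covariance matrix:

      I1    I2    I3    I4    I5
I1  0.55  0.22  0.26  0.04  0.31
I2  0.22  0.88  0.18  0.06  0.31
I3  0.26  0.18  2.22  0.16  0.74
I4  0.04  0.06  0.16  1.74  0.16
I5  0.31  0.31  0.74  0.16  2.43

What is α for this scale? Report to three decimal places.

α = 0.480

sum of item variances = 0.55 + 0.88 + 2.22 + 1.74 + 2.43 = 7.82
Sum of off-diagonal covariances = 2.44
total variance = 7.82 + 2 × 2.44 = 12.70
α = (k/(k−1))·(1 − sum of item variances/total variance) = (5/4)·(1 − 7.82/12.70) = 0.480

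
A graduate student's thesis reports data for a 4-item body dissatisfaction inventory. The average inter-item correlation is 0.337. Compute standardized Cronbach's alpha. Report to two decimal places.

Standardized α = k·r̄ / (1 + (k−1)·r̄) = 4 × 0.337 / (1 + 3 × 0.337)
  = 1.3480 / 2.0110 = 0.67

standardized Cronbach's alpha = 0.67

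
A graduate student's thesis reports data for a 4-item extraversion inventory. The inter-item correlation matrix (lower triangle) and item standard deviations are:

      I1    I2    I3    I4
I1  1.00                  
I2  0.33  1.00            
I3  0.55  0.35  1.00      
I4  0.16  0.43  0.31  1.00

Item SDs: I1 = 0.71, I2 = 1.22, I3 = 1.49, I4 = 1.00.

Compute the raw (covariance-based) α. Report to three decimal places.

α = 0.666

Σσ²ᵢ = 0.71² + 1.22² + 1.49² + 1.00² = 5.2126
Covariances σ_ij = r_ij · s_i · s_j:
  σ(I1,I2) = 0.33 × 0.71 × 1.22 = 0.2858
  σ(I1,I3) = 0.55 × 0.71 × 1.49 = 0.5818
  σ(I1,I4) = 0.16 × 0.71 × 1.00 = 0.1136
  σ(I2,I3) = 0.35 × 1.22 × 1.49 = 0.6362
  σ(I2,I4) = 0.43 × 1.22 × 1.00 = 0.5246
  σ(I3,I4) = 0.31 × 1.49 × 1.00 = 0.4619
σ²_T = Σσ²ᵢ + 2·Σσ_ij = 5.2126 + 2 × 2.6039 = 10.4204
α = (4/3)·(1 − 5.2126/10.4204) = 0.666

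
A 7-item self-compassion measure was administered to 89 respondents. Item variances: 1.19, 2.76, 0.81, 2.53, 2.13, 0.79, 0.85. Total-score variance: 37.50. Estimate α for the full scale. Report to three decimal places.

α = 0.823

ΣVar(i) = 1.19 + 2.76 + 0.81 + 2.53 + 2.13 + 0.79 + 0.85 = 11.06
α = (k/(k−1))·(1 − ΣVar(i)/total variance) = (7/6)·(1 − 11.06/37.50) = 0.823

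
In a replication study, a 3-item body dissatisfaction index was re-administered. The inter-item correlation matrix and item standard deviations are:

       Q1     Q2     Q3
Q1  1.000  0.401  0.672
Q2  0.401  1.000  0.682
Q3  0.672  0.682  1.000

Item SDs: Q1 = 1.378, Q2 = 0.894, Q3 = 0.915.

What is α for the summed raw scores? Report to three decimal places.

Σσ²ᵢ = 1.378² + 0.894² + 0.915² = 3.5353
Covariances σ_ij = r_ij · s_i · s_j:
  σ(Q1,Q2) = 0.401 × 1.378 × 0.894 = 0.4940
  σ(Q1,Q3) = 0.672 × 1.378 × 0.915 = 0.8473
  σ(Q2,Q3) = 0.682 × 0.894 × 0.915 = 0.5579
σ²_T = Σσ²ᵢ + 2·Σσ_ij = 3.5353 + 2 × 1.8992 = 7.3337
α = (3/2)·(1 − 3.5353/7.3337) = 0.777

α = 0.777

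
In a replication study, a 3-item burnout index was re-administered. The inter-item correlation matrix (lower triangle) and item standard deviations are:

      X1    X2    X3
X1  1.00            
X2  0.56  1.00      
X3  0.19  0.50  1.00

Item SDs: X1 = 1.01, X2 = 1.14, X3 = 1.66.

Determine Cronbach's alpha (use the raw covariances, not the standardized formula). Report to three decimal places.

Σσ²ᵢ = 1.01² + 1.14² + 1.66² = 5.0753
Covariances σ_ij = r_ij · s_i · s_j:
  σ(X1,X2) = 0.56 × 1.01 × 1.14 = 0.6448
  σ(X1,X3) = 0.19 × 1.01 × 1.66 = 0.3186
  σ(X2,X3) = 0.50 × 1.14 × 1.66 = 0.9462
σ²_T = Σσ²ᵢ + 2·Σσ_ij = 5.0753 + 2 × 1.9096 = 8.8945
α = (3/2)·(1 − 5.0753/8.8945) = 0.644

Cronbach's alpha = 0.644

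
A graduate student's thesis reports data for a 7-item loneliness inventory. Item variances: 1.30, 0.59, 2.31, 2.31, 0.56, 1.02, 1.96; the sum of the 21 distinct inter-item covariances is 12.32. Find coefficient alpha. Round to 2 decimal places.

α = 0.83

Σσ²ᵢ = 1.30 + 0.59 + 2.31 + 2.31 + 0.56 + 1.02 + 1.96 = 10.05
Sum of distinct covariances = 12.32
Var(T) = Σσ²ᵢ + 2·Σcov = 10.05 + 2 × 12.32 = 34.69
α = (7/6)·(1 − 10.05/34.69) = 0.83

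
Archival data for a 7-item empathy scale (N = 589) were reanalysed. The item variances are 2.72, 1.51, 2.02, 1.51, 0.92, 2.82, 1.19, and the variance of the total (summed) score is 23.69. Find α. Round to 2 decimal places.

α = 0.54

Σσ²ᵢ = 2.72 + 1.51 + 2.02 + 1.51 + 0.92 + 2.82 + 1.19 = 12.69
α = (k/(k−1))·(1 − Σσ²ᵢ/σ²_T) = (7/6)·(1 − 12.69/23.69) = 0.54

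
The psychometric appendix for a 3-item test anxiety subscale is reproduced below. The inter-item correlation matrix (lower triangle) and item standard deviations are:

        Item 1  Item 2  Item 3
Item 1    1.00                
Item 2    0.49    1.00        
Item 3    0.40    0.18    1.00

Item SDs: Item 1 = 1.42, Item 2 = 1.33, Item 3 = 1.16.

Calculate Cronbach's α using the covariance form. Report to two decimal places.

Σσ²ᵢ = 1.42² + 1.33² + 1.16² = 5.1309
Covariances σ_ij = r_ij · s_i · s_j:
  σ(Item 1,Item 2) = 0.49 × 1.42 × 1.33 = 0.9254
  σ(Item 1,Item 3) = 0.40 × 1.42 × 1.16 = 0.6589
  σ(Item 2,Item 3) = 0.18 × 1.33 × 1.16 = 0.2777
σ²_T = Σσ²ᵢ + 2·Σσ_ij = 5.1309 + 2 × 1.8620 = 8.8549
α = (3/2)·(1 − 5.1309/8.8549) = 0.63

Cronbach's α = 0.63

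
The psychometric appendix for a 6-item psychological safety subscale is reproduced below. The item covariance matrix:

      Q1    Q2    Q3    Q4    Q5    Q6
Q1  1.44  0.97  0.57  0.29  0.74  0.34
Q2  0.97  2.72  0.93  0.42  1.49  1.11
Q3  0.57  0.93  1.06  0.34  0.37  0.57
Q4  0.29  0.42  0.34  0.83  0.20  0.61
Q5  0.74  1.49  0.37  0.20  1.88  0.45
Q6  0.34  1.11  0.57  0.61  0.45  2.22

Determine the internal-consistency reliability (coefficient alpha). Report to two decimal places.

α = 0.78

Σσᵢ² = 1.44 + 2.72 + 1.06 + 0.83 + 1.88 + 2.22 = 10.15
Sum of off-diagonal covariances = 9.40
σ²_total = 10.15 + 2 × 9.40 = 28.95
α = (k/(k−1))·(1 − Σσᵢ²/σ²_total) = (6/5)·(1 − 10.15/28.95) = 0.78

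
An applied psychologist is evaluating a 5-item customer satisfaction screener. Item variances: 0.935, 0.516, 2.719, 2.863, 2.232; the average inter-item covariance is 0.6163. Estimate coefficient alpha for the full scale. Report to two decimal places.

ΣVar(i) = 0.935 + 0.516 + 2.719 + 2.863 + 2.232 = 9.265
Sum of the 10 distinct covariances = 10 × 0.6163 = 6.1630
σ²_T = ΣVar(i) + 2·Σcov = 9.265 + 2 × 6.1630 = 21.5910
α = (5/4)·(1 − 9.265/21.5910) = 0.71

coefficient alpha = 0.71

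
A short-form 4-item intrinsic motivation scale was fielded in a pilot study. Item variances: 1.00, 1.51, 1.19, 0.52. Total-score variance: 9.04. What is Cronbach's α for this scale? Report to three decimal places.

Cronbach's α = 0.711

Σσ²ᵢ = 1.00 + 1.51 + 1.19 + 0.52 = 4.22
α = (k/(k−1))·(1 − Σσ²ᵢ/σ²_T) = (4/3)·(1 − 4.22/9.04) = 0.711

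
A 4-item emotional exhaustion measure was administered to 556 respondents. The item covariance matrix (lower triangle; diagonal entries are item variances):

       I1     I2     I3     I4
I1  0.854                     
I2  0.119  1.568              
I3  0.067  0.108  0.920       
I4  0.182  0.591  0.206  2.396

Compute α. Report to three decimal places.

α = 0.410

Σσ²ᵢ = 0.854 + 1.568 + 0.920 + 2.396 = 5.738
Sum of off-diagonal covariances = 1.273
Var(T) = 5.738 + 2 × 1.273 = 8.284
α = (k/(k−1))·(1 − Σσ²ᵢ/Var(T)) = (4/3)·(1 − 5.738/8.284) = 0.410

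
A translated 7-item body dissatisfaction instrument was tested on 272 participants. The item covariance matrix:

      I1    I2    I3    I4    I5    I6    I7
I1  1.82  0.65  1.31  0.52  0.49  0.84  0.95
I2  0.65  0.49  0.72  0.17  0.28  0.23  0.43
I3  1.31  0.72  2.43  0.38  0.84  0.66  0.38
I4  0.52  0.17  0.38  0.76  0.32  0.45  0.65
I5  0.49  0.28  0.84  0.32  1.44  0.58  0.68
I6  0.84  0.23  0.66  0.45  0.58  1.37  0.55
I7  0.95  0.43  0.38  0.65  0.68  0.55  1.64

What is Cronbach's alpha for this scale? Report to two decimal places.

Cronbach's alpha = 0.83

Σσᵢ² = 1.82 + 0.49 + 2.43 + 0.76 + 1.44 + 1.37 + 1.64 = 9.95
Σ_{i<j} σ_ij = 12.08
σ²_T = 9.95 + 2 × 12.08 = 34.11
α = (k/(k−1))·(1 − Σσᵢ²/σ²_T) = (7/6)·(1 − 9.95/34.11) = 0.83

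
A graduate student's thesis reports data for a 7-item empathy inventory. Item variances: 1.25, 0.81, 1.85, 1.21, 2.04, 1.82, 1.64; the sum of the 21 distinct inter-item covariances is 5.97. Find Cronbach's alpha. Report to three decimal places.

α = 0.617

Σσ²ᵢ = 1.25 + 0.81 + 1.85 + 1.21 + 2.04 + 1.82 + 1.64 = 10.62
Sum of distinct covariances = 5.97
σ²_total = Σσ²ᵢ + 2·Σcov = 10.62 + 2 × 5.97 = 22.56
α = (7/6)·(1 − 10.62/22.56) = 0.617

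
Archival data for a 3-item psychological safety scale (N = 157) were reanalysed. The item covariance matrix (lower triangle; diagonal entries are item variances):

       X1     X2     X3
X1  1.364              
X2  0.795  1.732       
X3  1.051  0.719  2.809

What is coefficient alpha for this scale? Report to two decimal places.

α = 0.70

Σσᵢ² = 1.364 + 1.732 + 2.809 = 5.905
Σ_{i<j} σ_ij = 2.565
Var(T) = 5.905 + 2 × 2.565 = 11.035
α = (k/(k−1))·(1 − Σσᵢ²/Var(T)) = (3/2)·(1 − 5.905/11.035) = 0.70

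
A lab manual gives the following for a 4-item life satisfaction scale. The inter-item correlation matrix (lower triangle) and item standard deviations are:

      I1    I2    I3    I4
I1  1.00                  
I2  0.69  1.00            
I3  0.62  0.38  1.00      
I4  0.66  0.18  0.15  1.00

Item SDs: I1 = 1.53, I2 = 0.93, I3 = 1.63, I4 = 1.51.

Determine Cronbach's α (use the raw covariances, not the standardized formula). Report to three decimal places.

α = 0.751

Σσ²ᵢ = 1.53² + 0.93² + 1.63² + 1.51² = 8.1428
Covariances σ_ij = r_ij · s_i · s_j:
  σ(I1,I2) = 0.69 × 1.53 × 0.93 = 0.9818
  σ(I1,I3) = 0.62 × 1.53 × 1.63 = 1.5462
  σ(I1,I4) = 0.66 × 1.53 × 1.51 = 1.5248
  σ(I2,I3) = 0.38 × 0.93 × 1.63 = 0.5760
  σ(I2,I4) = 0.18 × 0.93 × 1.51 = 0.2528
  σ(I3,I4) = 0.15 × 1.63 × 1.51 = 0.3692
σ²_T = Σσ²ᵢ + 2·Σσ_ij = 8.1428 + 2 × 5.2508 = 18.6444
α = (4/3)·(1 − 8.1428/18.6444) = 0.751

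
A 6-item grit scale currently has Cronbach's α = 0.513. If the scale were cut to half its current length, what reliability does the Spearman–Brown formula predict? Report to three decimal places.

predicted reliability = 0.345

Length factor m = 1/2
α' = m·α / (1 − (1−m)·α)
   = 1/2 × 0.513 / (1 − (1 − 1/2) × 0.513)
   = 0.2565 / 0.7435 = 0.345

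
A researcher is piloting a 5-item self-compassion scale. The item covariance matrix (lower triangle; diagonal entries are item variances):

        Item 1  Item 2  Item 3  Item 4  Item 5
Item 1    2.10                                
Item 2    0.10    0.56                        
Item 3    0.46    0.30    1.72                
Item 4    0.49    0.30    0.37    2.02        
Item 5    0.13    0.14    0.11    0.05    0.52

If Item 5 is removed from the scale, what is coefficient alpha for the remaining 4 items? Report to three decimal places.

coefficient alpha = 0.516

Remaining items: Item 1, Item 2, Item 3, Item 4 (k = 4).
ΣVar(i) = 2.10 + 0.56 + 1.72 + 2.02 = 6.40
total variance = 6.40 + 2 × 2.02 = 10.44
α (item deleted) = (4/3)·(1 − 6.40/10.44) = 0.516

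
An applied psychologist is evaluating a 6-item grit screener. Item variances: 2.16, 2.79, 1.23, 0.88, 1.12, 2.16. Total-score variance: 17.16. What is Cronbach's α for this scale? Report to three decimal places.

ΣVar(i) = 2.16 + 2.79 + 1.23 + 0.88 + 1.12 + 2.16 = 10.34
α = (k/(k−1))·(1 − ΣVar(i)/Var(T)) = (6/5)·(1 − 10.34/17.16) = 0.477

Cronbach's α = 0.477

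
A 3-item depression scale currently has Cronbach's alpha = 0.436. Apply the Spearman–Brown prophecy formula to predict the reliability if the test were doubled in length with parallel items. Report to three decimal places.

predicted reliability = 0.607

Length factor m = 2
α' = m·α / (1 + (m−1)·α)
   = 2 × 0.436 / (1 + (2 − 1) × 0.436)
   = 0.8720 / 1.4360 = 0.607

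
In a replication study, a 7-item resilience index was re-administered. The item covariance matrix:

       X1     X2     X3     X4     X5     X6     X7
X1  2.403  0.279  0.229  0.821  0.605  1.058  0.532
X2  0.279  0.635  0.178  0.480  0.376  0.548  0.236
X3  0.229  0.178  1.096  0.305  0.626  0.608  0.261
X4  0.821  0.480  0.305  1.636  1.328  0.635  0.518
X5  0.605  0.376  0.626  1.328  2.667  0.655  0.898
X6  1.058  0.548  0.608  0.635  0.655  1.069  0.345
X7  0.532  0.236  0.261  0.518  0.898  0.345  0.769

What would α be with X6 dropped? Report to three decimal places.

Remaining items: X1, X2, X3, X4, X5, X7 (k = 6).
sum of item variances = 2.403 + 0.635 + 1.096 + 1.636 + 2.667 + 0.769 = 9.206
σ²_total = 9.206 + 2 × 7.672 = 24.550
α (item deleted) = (6/5)·(1 − 9.206/24.550) = 0.750

α = 0.750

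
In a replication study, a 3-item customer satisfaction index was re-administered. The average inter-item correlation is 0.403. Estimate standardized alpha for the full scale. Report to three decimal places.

α = 0.669

Standardized α = k·r̄ / (1 + (k−1)·r̄) = 3 × 0.403 / (1 + 2 × 0.403)
  = 1.2090 / 1.8060 = 0.669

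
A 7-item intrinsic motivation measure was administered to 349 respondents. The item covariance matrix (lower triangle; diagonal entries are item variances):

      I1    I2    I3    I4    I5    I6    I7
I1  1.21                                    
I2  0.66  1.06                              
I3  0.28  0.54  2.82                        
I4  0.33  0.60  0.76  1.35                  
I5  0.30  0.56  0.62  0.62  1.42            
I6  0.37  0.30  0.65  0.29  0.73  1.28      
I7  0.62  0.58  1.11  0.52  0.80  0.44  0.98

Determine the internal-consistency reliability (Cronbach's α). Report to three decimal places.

Cronbach's α = 0.814

Σσ²ᵢ = 1.21 + 1.06 + 2.82 + 1.35 + 1.42 + 1.28 + 0.98 = 10.12
Σ_{i<j} σ_ij = 11.68
total variance = 10.12 + 2 × 11.68 = 33.48
α = (k/(k−1))·(1 − Σσ²ᵢ/total variance) = (7/6)·(1 − 10.12/33.48) = 0.814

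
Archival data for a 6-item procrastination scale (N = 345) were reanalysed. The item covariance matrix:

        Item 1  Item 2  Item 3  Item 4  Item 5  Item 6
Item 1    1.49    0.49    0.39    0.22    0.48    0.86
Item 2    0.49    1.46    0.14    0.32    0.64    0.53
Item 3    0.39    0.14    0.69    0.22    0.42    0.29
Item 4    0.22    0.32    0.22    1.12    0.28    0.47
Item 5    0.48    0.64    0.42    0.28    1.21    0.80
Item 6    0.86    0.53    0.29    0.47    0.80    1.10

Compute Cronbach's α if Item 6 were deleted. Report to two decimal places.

α = 0.68

Remaining items: Item 1, Item 2, Item 3, Item 4, Item 5 (k = 5).
Σσᵢ² = 1.49 + 1.46 + 0.69 + 1.12 + 1.21 = 5.97
total variance = 5.97 + 2 × 3.60 = 13.17
α (item deleted) = (5/4)·(1 − 5.97/13.17) = 0.68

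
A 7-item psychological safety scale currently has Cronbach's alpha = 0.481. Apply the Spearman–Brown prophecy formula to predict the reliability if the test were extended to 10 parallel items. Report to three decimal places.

Length factor m = 10/7 = 1.4286
α' = m·α / (1 + (m−1)·α)
   = 10/7 × 0.481 / (1 + (10/7 − 1) × 0.481)
   = 0.6871 / 1.2061 = 0.570

predicted reliability = 0.570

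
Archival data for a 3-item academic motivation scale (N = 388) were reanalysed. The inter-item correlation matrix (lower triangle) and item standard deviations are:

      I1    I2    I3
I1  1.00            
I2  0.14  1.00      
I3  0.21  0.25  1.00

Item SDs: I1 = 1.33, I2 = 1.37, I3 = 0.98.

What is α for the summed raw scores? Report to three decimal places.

Σσ²ᵢ = 1.33² + 1.37² + 0.98² = 4.6062
Covariances σ_ij = r_ij · s_i · s_j:
  σ(I1,I2) = 0.14 × 1.33 × 1.37 = 0.2551
  σ(I1,I3) = 0.21 × 1.33 × 0.98 = 0.2737
  σ(I2,I3) = 0.25 × 1.37 × 0.98 = 0.3357
σ²_T = Σσ²ᵢ + 2·Σσ_ij = 4.6062 + 2 × 0.8645 = 6.3352
α = (3/2)·(1 − 4.6062/6.3352) = 0.409

α = 0.409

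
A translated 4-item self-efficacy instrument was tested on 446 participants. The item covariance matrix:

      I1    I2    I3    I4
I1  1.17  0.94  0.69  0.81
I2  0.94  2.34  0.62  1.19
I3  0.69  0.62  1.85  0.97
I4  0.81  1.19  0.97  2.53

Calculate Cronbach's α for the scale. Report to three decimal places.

Cronbach's α = 0.759

ΣVar(i) = 1.17 + 2.34 + 1.85 + 2.53 = 7.89
Sum of the distinct covariances = 5.22
Var(T) = 7.89 + 2 × 5.22 = 18.33
α = (k/(k−1))·(1 − ΣVar(i)/Var(T)) = (4/3)·(1 − 7.89/18.33) = 0.759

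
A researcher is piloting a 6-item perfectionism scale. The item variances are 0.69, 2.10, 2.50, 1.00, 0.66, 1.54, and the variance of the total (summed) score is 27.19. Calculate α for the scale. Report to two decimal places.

α = 0.83

ΣVar(i) = 0.69 + 2.10 + 2.50 + 1.00 + 0.66 + 1.54 = 8.49
α = (k/(k−1))·(1 − ΣVar(i)/σ²_T) = (6/5)·(1 − 8.49/27.19) = 0.83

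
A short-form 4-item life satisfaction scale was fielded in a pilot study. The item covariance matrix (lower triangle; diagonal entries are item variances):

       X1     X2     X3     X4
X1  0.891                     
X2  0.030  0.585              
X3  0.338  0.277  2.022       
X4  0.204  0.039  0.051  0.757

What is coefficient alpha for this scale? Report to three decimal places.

coefficient alpha = 0.408

sum of item variances = 0.891 + 0.585 + 2.022 + 0.757 = 4.255
Sum of the distinct covariances = 0.939
total variance = 4.255 + 2 × 0.939 = 6.133
α = (k/(k−1))·(1 − sum of item variances/total variance) = (4/3)·(1 − 4.255/6.133) = 0.408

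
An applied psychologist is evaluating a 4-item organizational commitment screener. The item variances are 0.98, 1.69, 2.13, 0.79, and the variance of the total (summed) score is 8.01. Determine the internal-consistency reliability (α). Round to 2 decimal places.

sum of item variances = 0.98 + 1.69 + 2.13 + 0.79 = 5.59
α = (k/(k−1))·(1 − sum of item variances/σ²_total) = (4/3)·(1 − 5.59/8.01) = 0.40

α = 0.40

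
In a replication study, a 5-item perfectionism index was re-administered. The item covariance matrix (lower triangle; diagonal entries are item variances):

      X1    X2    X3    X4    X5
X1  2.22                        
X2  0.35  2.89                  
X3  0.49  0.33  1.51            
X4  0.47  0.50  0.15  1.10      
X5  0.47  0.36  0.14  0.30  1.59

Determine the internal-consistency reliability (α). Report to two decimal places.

sum of item variances = 2.22 + 2.89 + 1.51 + 1.10 + 1.59 = 9.31
Σ_{i<j} σ_ij = 3.56
Var(T) = 9.31 + 2 × 3.56 = 16.43
α = (k/(k−1))·(1 − sum of item variances/Var(T)) = (5/4)·(1 − 9.31/16.43) = 0.54

α = 0.54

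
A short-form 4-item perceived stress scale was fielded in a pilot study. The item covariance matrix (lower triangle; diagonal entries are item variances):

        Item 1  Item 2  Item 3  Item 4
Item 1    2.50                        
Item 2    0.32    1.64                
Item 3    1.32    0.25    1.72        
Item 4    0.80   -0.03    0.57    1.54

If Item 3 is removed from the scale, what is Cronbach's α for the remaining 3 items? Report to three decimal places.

α = 0.416

Remaining items: Item 1, Item 2, Item 4 (k = 3).
Σσ²ᵢ = 2.50 + 1.64 + 1.54 = 5.68
Var(T) = 5.68 + 2 × 1.09 = 7.86
α (item deleted) = (3/2)·(1 − 5.68/7.86) = 0.416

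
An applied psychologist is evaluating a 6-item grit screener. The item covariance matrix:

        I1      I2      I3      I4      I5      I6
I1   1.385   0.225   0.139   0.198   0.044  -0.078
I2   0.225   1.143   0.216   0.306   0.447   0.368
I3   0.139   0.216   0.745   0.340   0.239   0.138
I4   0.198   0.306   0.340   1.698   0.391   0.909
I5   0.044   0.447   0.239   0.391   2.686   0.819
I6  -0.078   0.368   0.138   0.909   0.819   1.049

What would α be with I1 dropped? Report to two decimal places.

Remaining items: I2, I3, I4, I5, I6 (k = 5).
Σσ²ᵢ = 1.143 + 0.745 + 1.698 + 2.686 + 1.049 = 7.321
σ²_total = 7.321 + 2 × 4.173 = 15.667
α (item deleted) = (5/4)·(1 − 7.321/15.667) = 0.67

α = 0.67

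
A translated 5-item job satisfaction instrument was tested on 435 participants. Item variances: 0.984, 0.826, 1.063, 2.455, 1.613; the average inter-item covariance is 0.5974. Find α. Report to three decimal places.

sum of item variances = 0.984 + 0.826 + 1.063 + 2.455 + 1.613 = 6.941
Sum of the 10 distinct covariances = 10 × 0.5974 = 5.9740
Var(T) = sum of item variances + 2·Σcov = 6.941 + 2 × 5.9740 = 18.8890
α = (5/4)·(1 − 6.941/18.8890) = 0.791

α = 0.791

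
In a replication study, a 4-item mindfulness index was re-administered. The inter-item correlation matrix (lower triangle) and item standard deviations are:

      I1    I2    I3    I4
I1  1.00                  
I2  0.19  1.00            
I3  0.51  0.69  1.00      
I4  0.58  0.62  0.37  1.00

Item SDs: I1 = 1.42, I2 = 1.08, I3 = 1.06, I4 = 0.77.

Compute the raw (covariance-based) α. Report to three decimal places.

Σσ²ᵢ = 1.42² + 1.08² + 1.06² + 0.77² = 4.8993
Covariances σ_ij = r_ij · s_i · s_j:
  σ(I1,I2) = 0.19 × 1.42 × 1.08 = 0.2914
  σ(I1,I3) = 0.51 × 1.42 × 1.06 = 0.7677
  σ(I1,I4) = 0.58 × 1.42 × 0.77 = 0.6342
  σ(I2,I3) = 0.69 × 1.08 × 1.06 = 0.7899
  σ(I2,I4) = 0.62 × 1.08 × 0.77 = 0.5156
  σ(I3,I4) = 0.37 × 1.06 × 0.77 = 0.3020
σ²_T = Σσ²ᵢ + 2·Σσ_ij = 4.8993 + 2 × 3.3008 = 11.5009
α = (4/3)·(1 − 4.8993/11.5009) = 0.765

α = 0.765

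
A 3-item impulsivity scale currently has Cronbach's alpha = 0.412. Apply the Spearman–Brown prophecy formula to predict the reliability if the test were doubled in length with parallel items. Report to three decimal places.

Length factor m = 2
α' = m·α / (1 + (m−1)·α)
   = 2 × 0.412 / (1 + (2 − 1) × 0.412)
   = 0.8240 / 1.4120 = 0.584

predicted reliability = 0.584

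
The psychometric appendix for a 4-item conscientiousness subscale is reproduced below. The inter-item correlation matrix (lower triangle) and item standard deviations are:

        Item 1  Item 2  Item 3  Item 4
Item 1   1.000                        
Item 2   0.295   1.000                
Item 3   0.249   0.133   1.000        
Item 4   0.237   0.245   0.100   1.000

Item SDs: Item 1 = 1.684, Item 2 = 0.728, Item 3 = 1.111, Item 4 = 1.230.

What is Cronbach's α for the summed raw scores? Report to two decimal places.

Cronbach's α = 0.49

Σσ²ᵢ = 1.684² + 0.728² + 1.111² + 1.230² = 6.1131
Covariances σ_ij = r_ij · s_i · s_j:
  σ(Item 1,Item 2) = 0.295 × 1.684 × 0.728 = 0.3617
  σ(Item 1,Item 3) = 0.249 × 1.684 × 1.111 = 0.4659
  σ(Item 1,Item 4) = 0.237 × 1.684 × 1.230 = 0.4909
  σ(Item 2,Item 3) = 0.133 × 0.728 × 1.111 = 0.1076
  σ(Item 2,Item 4) = 0.245 × 0.728 × 1.230 = 0.2194
  σ(Item 3,Item 4) = 0.100 × 1.111 × 1.230 = 0.1367
σ²_T = Σσ²ᵢ + 2·Σσ_ij = 6.1131 + 2 × 1.7822 = 9.6775
α = (4/3)·(1 − 6.1131/9.6775) = 0.49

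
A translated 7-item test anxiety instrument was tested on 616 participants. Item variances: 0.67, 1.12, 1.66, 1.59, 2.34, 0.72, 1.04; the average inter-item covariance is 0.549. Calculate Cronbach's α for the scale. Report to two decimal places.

ΣVar(i) = 0.67 + 1.12 + 1.66 + 1.59 + 2.34 + 0.72 + 1.04 = 9.14
Sum of the 21 distinct covariances = 21 × 0.549 = 11.529
σ²_total = ΣVar(i) + 2·Σcov = 9.14 + 2 × 11.529 = 32.198
α = (7/6)·(1 − 9.14/32.198) = 0.84

Cronbach's α = 0.84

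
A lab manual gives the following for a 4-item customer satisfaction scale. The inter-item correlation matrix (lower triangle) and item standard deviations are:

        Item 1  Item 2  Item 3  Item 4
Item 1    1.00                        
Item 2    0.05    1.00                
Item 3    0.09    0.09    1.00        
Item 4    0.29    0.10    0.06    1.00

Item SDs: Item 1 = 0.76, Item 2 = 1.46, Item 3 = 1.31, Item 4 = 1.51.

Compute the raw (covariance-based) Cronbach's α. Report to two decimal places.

Σσ²ᵢ = 0.76² + 1.46² + 1.31² + 1.51² = 6.7054
Covariances σ_ij = r_ij · s_i · s_j:
  σ(Item 1,Item 2) = 0.05 × 0.76 × 1.46 = 0.0555
  σ(Item 1,Item 3) = 0.09 × 0.76 × 1.31 = 0.0896
  σ(Item 1,Item 4) = 0.29 × 0.76 × 1.51 = 0.3328
  σ(Item 2,Item 3) = 0.09 × 1.46 × 1.31 = 0.1721
  σ(Item 2,Item 4) = 0.10 × 1.46 × 1.51 = 0.2205
  σ(Item 3,Item 4) = 0.06 × 1.31 × 1.51 = 0.1187
σ²_T = Σσ²ᵢ + 2·Σσ_ij = 6.7054 + 2 × 0.9892 = 8.6838
α = (4/3)·(1 − 6.7054/8.6838) = 0.30

Cronbach's α = 0.30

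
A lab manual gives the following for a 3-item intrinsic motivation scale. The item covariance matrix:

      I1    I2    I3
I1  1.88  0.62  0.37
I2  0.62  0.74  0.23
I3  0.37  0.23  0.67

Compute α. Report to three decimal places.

α = 0.639

Σσ²ᵢ = 1.88 + 0.74 + 0.67 = 3.29
Sum of the distinct covariances = 1.22
σ²_T = 3.29 + 2 × 1.22 = 5.73
α = (k/(k−1))·(1 − Σσ²ᵢ/σ²_T) = (3/2)·(1 − 3.29/5.73) = 0.639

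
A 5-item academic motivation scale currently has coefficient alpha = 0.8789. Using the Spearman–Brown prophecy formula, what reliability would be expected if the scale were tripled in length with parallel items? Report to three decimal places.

Length factor m = 3
α' = m·α / (1 + (m−1)·α)
   = 3 × 0.8789 / (1 + (3 − 1) × 0.8789)
   = 2.6367 / 2.7578 = 0.956

predicted reliability = 0.956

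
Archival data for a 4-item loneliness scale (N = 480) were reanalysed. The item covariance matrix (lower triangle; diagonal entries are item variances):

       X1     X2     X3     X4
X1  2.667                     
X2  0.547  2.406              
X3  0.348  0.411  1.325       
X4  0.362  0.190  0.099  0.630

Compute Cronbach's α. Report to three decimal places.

Cronbach's α = 0.477

sum of item variances = 2.667 + 2.406 + 1.325 + 0.630 = 7.028
Σ_{i<j} σ_ij = 1.957
Var(T) = 7.028 + 2 × 1.957 = 10.942
α = (k/(k−1))·(1 − sum of item variances/Var(T)) = (4/3)·(1 − 7.028/10.942) = 0.477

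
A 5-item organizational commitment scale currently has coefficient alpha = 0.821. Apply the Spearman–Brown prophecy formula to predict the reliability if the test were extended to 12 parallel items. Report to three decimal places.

Length factor m = 12/5 = 2.4000
α' = m·α / (1 + (m−1)·α)
   = 12/5 × 0.821 / (1 + (12/5 − 1) × 0.821)
   = 1.9704 / 2.1494 = 0.917

predicted reliability = 0.917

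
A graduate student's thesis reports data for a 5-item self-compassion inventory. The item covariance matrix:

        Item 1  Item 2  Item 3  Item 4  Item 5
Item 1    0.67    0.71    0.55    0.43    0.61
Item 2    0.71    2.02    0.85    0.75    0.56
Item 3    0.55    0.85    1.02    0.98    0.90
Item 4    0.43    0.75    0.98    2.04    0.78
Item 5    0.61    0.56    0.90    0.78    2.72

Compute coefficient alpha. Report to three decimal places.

Σσᵢ² = 0.67 + 2.02 + 1.02 + 2.04 + 2.72 = 8.47
Sum of off-diagonal covariances = 7.12
σ²_total = 8.47 + 2 × 7.12 = 22.71
α = (k/(k−1))·(1 − Σσᵢ²/σ²_total) = (5/4)·(1 − 8.47/22.71) = 0.784

coefficient alpha = 0.784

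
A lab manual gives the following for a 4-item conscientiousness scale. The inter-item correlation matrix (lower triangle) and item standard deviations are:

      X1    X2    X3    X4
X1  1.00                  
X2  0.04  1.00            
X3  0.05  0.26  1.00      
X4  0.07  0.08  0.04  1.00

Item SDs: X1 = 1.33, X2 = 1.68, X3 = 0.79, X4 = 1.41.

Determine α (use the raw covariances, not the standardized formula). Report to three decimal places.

α = 0.255

Σσ²ᵢ = 1.33² + 1.68² + 0.79² + 1.41² = 7.2035
Covariances σ_ij = r_ij · s_i · s_j:
  σ(X1,X2) = 0.04 × 1.33 × 1.68 = 0.0894
  σ(X1,X3) = 0.05 × 1.33 × 0.79 = 0.0525
  σ(X1,X4) = 0.07 × 1.33 × 1.41 = 0.1313
  σ(X2,X3) = 0.26 × 1.68 × 0.79 = 0.3451
  σ(X2,X4) = 0.08 × 1.68 × 1.41 = 0.1895
  σ(X3,X4) = 0.04 × 0.79 × 1.41 = 0.0446
σ²_T = Σσ²ᵢ + 2·Σσ_ij = 7.2035 + 2 × 0.8524 = 8.9083
α = (4/3)·(1 − 7.2035/8.9083) = 0.255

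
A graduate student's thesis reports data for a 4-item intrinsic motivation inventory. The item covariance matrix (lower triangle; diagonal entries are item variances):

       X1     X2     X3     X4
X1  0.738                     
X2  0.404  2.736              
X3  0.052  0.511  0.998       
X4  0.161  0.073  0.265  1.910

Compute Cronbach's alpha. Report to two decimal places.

Cronbach's alpha = 0.42

sum of item variances = 0.738 + 2.736 + 0.998 + 1.910 = 6.382
Sum of the distinct covariances = 1.466
total variance = 6.382 + 2 × 1.466 = 9.314
α = (k/(k−1))·(1 − sum of item variances/total variance) = (4/3)·(1 − 6.382/9.314) = 0.42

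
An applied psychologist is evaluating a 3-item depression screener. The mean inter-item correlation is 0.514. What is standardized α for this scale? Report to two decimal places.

standardized α = 0.76

Standardized α = k·r̄ / (1 + (k−1)·r̄) = 3 × 0.514 / (1 + 2 × 0.514)
  = 1.5420 / 2.0280 = 0.76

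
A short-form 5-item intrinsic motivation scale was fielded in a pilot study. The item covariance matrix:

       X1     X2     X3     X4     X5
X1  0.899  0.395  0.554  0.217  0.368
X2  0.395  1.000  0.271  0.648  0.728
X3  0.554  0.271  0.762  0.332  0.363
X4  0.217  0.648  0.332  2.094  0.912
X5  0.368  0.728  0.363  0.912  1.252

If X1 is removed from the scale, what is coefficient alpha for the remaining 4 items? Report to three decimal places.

Remaining items: X2, X3, X4, X5 (k = 4).
Σσᵢ² = 1.000 + 0.762 + 2.094 + 1.252 = 5.108
total variance = 5.108 + 2 × 3.254 = 11.616
α (item deleted) = (4/3)·(1 − 5.108/11.616) = 0.747

α = 0.747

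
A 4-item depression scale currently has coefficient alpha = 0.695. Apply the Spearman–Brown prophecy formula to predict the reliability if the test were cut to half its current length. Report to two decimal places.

Length factor m = 1/2
α' = m·α / (1 − (1−m)·α)
   = 1/2 × 0.695 / (1 − (1 − 1/2) × 0.695)
   = 0.3475 / 0.6525 = 0.53

predicted reliability = 0.53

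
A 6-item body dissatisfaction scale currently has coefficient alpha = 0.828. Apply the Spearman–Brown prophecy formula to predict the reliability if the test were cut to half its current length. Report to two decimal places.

Length factor m = 1/2
α' = m·α / (1 − (1−m)·α)
   = 1/2 × 0.828 / (1 − (1 − 1/2) × 0.828)
   = 0.4140 / 0.5860 = 0.71

predicted reliability = 0.71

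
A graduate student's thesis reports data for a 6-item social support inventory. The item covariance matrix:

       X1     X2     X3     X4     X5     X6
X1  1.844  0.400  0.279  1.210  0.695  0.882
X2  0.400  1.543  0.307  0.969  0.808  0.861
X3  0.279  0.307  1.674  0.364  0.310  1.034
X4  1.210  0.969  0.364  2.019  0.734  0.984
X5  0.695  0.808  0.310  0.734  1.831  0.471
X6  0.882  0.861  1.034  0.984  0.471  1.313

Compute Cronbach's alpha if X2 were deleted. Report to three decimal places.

Cronbach's alpha = 0.770

Remaining items: X1, X3, X4, X5, X6 (k = 5).
Σσᵢ² = 1.844 + 1.674 + 2.019 + 1.831 + 1.313 = 8.681
σ²_total = 8.681 + 2 × 6.963 = 22.607
α (item deleted) = (5/4)·(1 − 8.681/22.607) = 0.770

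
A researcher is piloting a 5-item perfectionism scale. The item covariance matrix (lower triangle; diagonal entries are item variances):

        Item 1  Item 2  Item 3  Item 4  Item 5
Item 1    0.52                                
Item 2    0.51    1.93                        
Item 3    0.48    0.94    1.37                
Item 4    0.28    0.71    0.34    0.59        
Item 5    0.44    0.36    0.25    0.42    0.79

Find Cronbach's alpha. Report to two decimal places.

Σσ²ᵢ = 0.52 + 1.93 + 1.37 + 0.59 + 0.79 = 5.20
Sum of the distinct covariances = 4.73
Var(T) = 5.20 + 2 × 4.73 = 14.66
α = (k/(k−1))·(1 − Σσ²ᵢ/Var(T)) = (5/4)·(1 − 5.20/14.66) = 0.81

α = 0.81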